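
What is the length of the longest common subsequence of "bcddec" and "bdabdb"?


LCS of "bcddec" and "bdabdb"
DP table:
           b    d    a    b    d    b
      0    0    0    0    0    0    0
  b   0    1    1    1    1    1    1
  c   0    1    1    1    1    1    1
  d   0    1    2    2    2    2    2
  d   0    1    2    2    2    3    3
  e   0    1    2    2    2    3    3
  c   0    1    2    2    2    3    3
LCS length = dp[6][6] = 3

3


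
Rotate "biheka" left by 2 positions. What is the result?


Input: "biheka", rotate left by 2
First 2 characters: "bi"
Remaining characters: "heka"
Concatenate remaining + first: "heka" + "bi" = "hekabi"

hekabi


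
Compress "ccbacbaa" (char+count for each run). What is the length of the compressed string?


Input: ccbacbaa
Runs:
  'c' x 2 => "c2"
  'b' x 1 => "b1"
  'a' x 1 => "a1"
  'c' x 1 => "c1"
  'b' x 1 => "b1"
  'a' x 2 => "a2"
Compressed: "c2b1a1c1b1a2"
Compressed length: 12

12


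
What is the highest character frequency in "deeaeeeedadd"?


Input: deeaeeeedadd
Character counts:
  'a': 2
  'd': 4
  'e': 6
Maximum frequency: 6

6


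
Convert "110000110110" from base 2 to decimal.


Input: "110000110110" in base 2
Positional expansion:
  Digit '1' (value 1) x 2^11 = 2048
  Digit '1' (value 1) x 2^10 = 1024
  Digit '0' (value 0) x 2^9 = 0
  Digit '0' (value 0) x 2^8 = 0
  Digit '0' (value 0) x 2^7 = 0
  Digit '0' (value 0) x 2^6 = 0
  Digit '1' (value 1) x 2^5 = 32
  Digit '1' (value 1) x 2^4 = 16
  Digit '0' (value 0) x 2^3 = 0
  Digit '1' (value 1) x 2^2 = 4
  Digit '1' (value 1) x 2^1 = 2
  Digit '0' (value 0) x 2^0 = 0
Sum = 3126

3126


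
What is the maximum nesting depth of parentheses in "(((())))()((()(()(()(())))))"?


Input: "(((())))()((()(()(()(())))))"
Tracking depth:
  Position 0 '(': depth becomes 1
  Position 1 '(': depth becomes 2
  Position 2 '(': depth becomes 3
  Position 3 '(': depth becomes 4
  Position 4 ')': depth becomes 3
  Position 5 ')': depth becomes 2
  Position 6 ')': depth becomes 1
  Position 7 ')': depth becomes 0
  Position 8 '(': depth becomes 1
  Position 9 ')': depth becomes 0
  Position 10 '(': depth becomes 1
  Position 11 '(': depth becomes 2
  Position 12 '(': depth becomes 3
  Position 13 ')': depth becomes 2
  Position 14 '(': depth becomes 3
  Position 15 '(': depth becomes 4
  Position 16 ')': depth becomes 3
  Position 17 '(': depth becomes 4
  Position 18 '(': depth becomes 5
  Position 19 ')': depth becomes 4
  Position 20 '(': depth becomes 5
  Position 21 '(': depth becomes 6
  Position 22 ')': depth becomes 5
  Position 23 ')': depth becomes 4
  Position 24 ')': depth becomes 3
  Position 25 ')': depth becomes 2
  Position 26 ')': depth becomes 1
  Position 27 ')': depth becomes 0
Maximum depth reached: 6

6


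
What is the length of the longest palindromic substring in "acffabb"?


Input: "acffabb"
Checking substrings for palindromes:
  [2:4] "ff" (len 2) => palindrome
  [5:7] "bb" (len 2) => palindrome
Longest palindromic substring: "ff" with length 2

2


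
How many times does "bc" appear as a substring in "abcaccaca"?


Searching for "bc" in "abcaccaca"
Scanning each position:
  Position 0: "ab" => no
  Position 1: "bc" => MATCH
  Position 2: "ca" => no
  Position 3: "ac" => no
  Position 4: "cc" => no
  Position 5: "ca" => no
  Position 6: "ac" => no
  Position 7: "ca" => no
Total occurrences: 1

1


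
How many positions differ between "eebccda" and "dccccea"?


Comparing "eebccda" and "dccccea" position by position:
  Position 0: 'e' vs 'd' => DIFFER
  Position 1: 'e' vs 'c' => DIFFER
  Position 2: 'b' vs 'c' => DIFFER
  Position 3: 'c' vs 'c' => same
  Position 4: 'c' vs 'c' => same
  Position 5: 'd' vs 'e' => DIFFER
  Position 6: 'a' vs 'a' => same
Positions that differ: 4

4


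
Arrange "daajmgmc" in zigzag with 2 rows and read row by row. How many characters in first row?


Zigzag "daajmgmc" into 2 rows:
Placing characters:
  'd' => row 0
  'a' => row 1
  'a' => row 0
  'j' => row 1
  'm' => row 0
  'g' => row 1
  'm' => row 0
  'c' => row 1
Rows:
  Row 0: "damm"
  Row 1: "ajgc"
First row length: 4

4


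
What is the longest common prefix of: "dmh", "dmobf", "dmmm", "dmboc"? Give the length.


Words: dmh, dmobf, dmmm, dmboc
  Position 0: all 'd' => match
  Position 1: all 'm' => match
  Position 2: ('h', 'o', 'm', 'b') => mismatch, stop
LCP = "dm" (length 2)

2


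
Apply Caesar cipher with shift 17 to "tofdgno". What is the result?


Caesar cipher: shift "tofdgno" by 17
  't' (pos 19) + 17 = pos 10 = 'k'
  'o' (pos 14) + 17 = pos 5 = 'f'
  'f' (pos 5) + 17 = pos 22 = 'w'
  'd' (pos 3) + 17 = pos 20 = 'u'
  'g' (pos 6) + 17 = pos 23 = 'x'
  'n' (pos 13) + 17 = pos 4 = 'e'
  'o' (pos 14) + 17 = pos 5 = 'f'
Result: kfwuxef

kfwuxef


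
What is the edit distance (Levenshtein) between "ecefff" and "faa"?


Computing edit distance: "ecefff" -> "faa"
DP table:
           f    a    a
      0    1    2    3
  e   1    1    2    3
  c   2    2    2    3
  e   3    3    3    3
  f   4    3    4    4
  f   5    4    4    5
  f   6    5    5    5
Edit distance = dp[6][3] = 5

5


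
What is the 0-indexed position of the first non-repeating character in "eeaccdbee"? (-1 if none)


Input: eeaccdbee
Character frequencies:
  'a': 1
  'b': 1
  'c': 2
  'd': 1
  'e': 4
Scanning left to right for freq == 1:
  Position 0 ('e'): freq=4, skip
  Position 1 ('e'): freq=4, skip
  Position 2 ('a'): unique! => answer = 2

2


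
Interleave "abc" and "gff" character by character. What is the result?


Interleaving "abc" and "gff":
  Position 0: 'a' from first, 'g' from second => "ag"
  Position 1: 'b' from first, 'f' from second => "bf"
  Position 2: 'c' from first, 'f' from second => "cf"
Result: agbfcf

agbfcf


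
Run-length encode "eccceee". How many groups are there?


Input: eccceee
Scanning for consecutive runs:
  Group 1: 'e' x 1 (positions 0-0)
  Group 2: 'c' x 3 (positions 1-3)
  Group 3: 'e' x 3 (positions 4-6)
Total groups: 3

3


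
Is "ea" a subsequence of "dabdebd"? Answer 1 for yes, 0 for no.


Check if "ea" is a subsequence of "dabdebd"
Greedy scan:
  Position 0 ('d'): no match needed
  Position 1 ('a'): no match needed
  Position 2 ('b'): no match needed
  Position 3 ('d'): no match needed
  Position 4 ('e'): matches sub[0] = 'e'
  Position 5 ('b'): no match needed
  Position 6 ('d'): no match needed
Only matched 1/2 characters => not a subsequence

0


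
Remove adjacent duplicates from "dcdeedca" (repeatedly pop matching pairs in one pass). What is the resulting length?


Input: dcdeedca
Stack-based adjacent duplicate removal:
  Read 'd': push. Stack: d
  Read 'c': push. Stack: dc
  Read 'd': push. Stack: dcd
  Read 'e': push. Stack: dcde
  Read 'e': matches stack top 'e' => pop. Stack: dcd
  Read 'd': matches stack top 'd' => pop. Stack: dc
  Read 'c': matches stack top 'c' => pop. Stack: d
  Read 'a': push. Stack: da
Final stack: "da" (length 2)

2


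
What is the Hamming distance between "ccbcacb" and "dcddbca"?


Comparing "ccbcacb" and "dcddbca" position by position:
  Position 0: 'c' vs 'd' => differ
  Position 1: 'c' vs 'c' => same
  Position 2: 'b' vs 'd' => differ
  Position 3: 'c' vs 'd' => differ
  Position 4: 'a' vs 'b' => differ
  Position 5: 'c' vs 'c' => same
  Position 6: 'b' vs 'a' => differ
Total differences (Hamming distance): 5

5


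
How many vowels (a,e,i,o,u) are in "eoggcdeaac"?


Input: eoggcdeaac
Checking each character:
  'e' at position 0: vowel (running total: 1)
  'o' at position 1: vowel (running total: 2)
  'g' at position 2: consonant
  'g' at position 3: consonant
  'c' at position 4: consonant
  'd' at position 5: consonant
  'e' at position 6: vowel (running total: 3)
  'a' at position 7: vowel (running total: 4)
  'a' at position 8: vowel (running total: 5)
  'c' at position 9: consonant
Total vowels: 5

5


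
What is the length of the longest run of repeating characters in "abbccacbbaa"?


Input: "abbccacbbaa"
Scanning for longest run:
  Position 1 ('b'): new char, reset run to 1
  Position 2 ('b'): continues run of 'b', length=2
  Position 3 ('c'): new char, reset run to 1
  Position 4 ('c'): continues run of 'c', length=2
  Position 5 ('a'): new char, reset run to 1
  Position 6 ('c'): new char, reset run to 1
  Position 7 ('b'): new char, reset run to 1
  Position 8 ('b'): continues run of 'b', length=2
  Position 9 ('a'): new char, reset run to 1
  Position 10 ('a'): continues run of 'a', length=2
Longest run: 'b' with length 2

2


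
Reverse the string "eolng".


Input: eolng
Reading characters right to left:
  Position 4: 'g'
  Position 3: 'n'
  Position 2: 'l'
  Position 1: 'o'
  Position 0: 'e'
Reversed: gnloe

gnloe


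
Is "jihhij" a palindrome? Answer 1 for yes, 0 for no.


Input: jihhij
Reversed: jihhij
  Compare pos 0 ('j') with pos 5 ('j'): match
  Compare pos 1 ('i') with pos 4 ('i'): match
  Compare pos 2 ('h') with pos 3 ('h'): match
Result: palindrome

1


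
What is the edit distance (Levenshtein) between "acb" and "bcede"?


Computing edit distance: "acb" -> "bcede"
DP table:
           b    c    e    d    e
      0    1    2    3    4    5
  a   1    1    2    3    4    5
  c   2    2    1    2    3    4
  b   3    2    2    2    3    4
Edit distance = dp[3][5] = 4

4


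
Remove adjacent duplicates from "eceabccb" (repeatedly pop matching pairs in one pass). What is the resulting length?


Input: eceabccb
Stack-based adjacent duplicate removal:
  Read 'e': push. Stack: e
  Read 'c': push. Stack: ec
  Read 'e': push. Stack: ece
  Read 'a': push. Stack: ecea
  Read 'b': push. Stack: eceab
  Read 'c': push. Stack: eceabc
  Read 'c': matches stack top 'c' => pop. Stack: eceab
  Read 'b': matches stack top 'b' => pop. Stack: ecea
Final stack: "ecea" (length 4)

4


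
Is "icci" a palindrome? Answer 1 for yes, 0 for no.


Input: icci
Reversed: icci
  Compare pos 0 ('i') with pos 3 ('i'): match
  Compare pos 1 ('c') with pos 2 ('c'): match
Result: palindrome

1


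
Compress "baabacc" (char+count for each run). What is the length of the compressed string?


Input: baabacc
Runs:
  'b' x 1 => "b1"
  'a' x 2 => "a2"
  'b' x 1 => "b1"
  'a' x 1 => "a1"
  'c' x 2 => "c2"
Compressed: "b1a2b1a1c2"
Compressed length: 10

10


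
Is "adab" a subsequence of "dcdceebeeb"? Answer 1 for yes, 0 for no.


Check if "adab" is a subsequence of "dcdceebeeb"
Greedy scan:
  Position 0 ('d'): no match needed
  Position 1 ('c'): no match needed
  Position 2 ('d'): no match needed
  Position 3 ('c'): no match needed
  Position 4 ('e'): no match needed
  Position 5 ('e'): no match needed
  Position 6 ('b'): no match needed
  Position 7 ('e'): no match needed
  Position 8 ('e'): no match needed
  Position 9 ('b'): no match needed
Only matched 0/4 characters => not a subsequence

0


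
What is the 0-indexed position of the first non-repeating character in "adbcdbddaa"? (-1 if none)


Input: adbcdbddaa
Character frequencies:
  'a': 3
  'b': 2
  'c': 1
  'd': 4
Scanning left to right for freq == 1:
  Position 0 ('a'): freq=3, skip
  Position 1 ('d'): freq=4, skip
  Position 2 ('b'): freq=2, skip
  Position 3 ('c'): unique! => answer = 3

3


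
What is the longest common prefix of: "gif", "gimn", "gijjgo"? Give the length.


Words: gif, gimn, gijjgo
  Position 0: all 'g' => match
  Position 1: all 'i' => match
  Position 2: ('f', 'm', 'j') => mismatch, stop
LCP = "gi" (length 2)

2


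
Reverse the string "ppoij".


Input: ppoij
Reading characters right to left:
  Position 4: 'j'
  Position 3: 'i'
  Position 2: 'o'
  Position 1: 'p'
  Position 0: 'p'
Reversed: jiopp

jiopp


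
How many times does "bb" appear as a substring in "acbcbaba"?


Searching for "bb" in "acbcbaba"
Scanning each position:
  Position 0: "ac" => no
  Position 1: "cb" => no
  Position 2: "bc" => no
  Position 3: "cb" => no
  Position 4: "ba" => no
  Position 5: "ab" => no
  Position 6: "ba" => no
Total occurrences: 0

0


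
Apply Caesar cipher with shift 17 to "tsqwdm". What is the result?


Caesar cipher: shift "tsqwdm" by 17
  't' (pos 19) + 17 = pos 10 = 'k'
  's' (pos 18) + 17 = pos 9 = 'j'
  'q' (pos 16) + 17 = pos 7 = 'h'
  'w' (pos 22) + 17 = pos 13 = 'n'
  'd' (pos 3) + 17 = pos 20 = 'u'
  'm' (pos 12) + 17 = pos 3 = 'd'
Result: kjhnud

kjhnud


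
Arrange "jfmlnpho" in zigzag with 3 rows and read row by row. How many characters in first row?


Zigzag "jfmlnpho" into 3 rows:
Placing characters:
  'j' => row 0
  'f' => row 1
  'm' => row 2
  'l' => row 1
  'n' => row 0
  'p' => row 1
  'h' => row 2
  'o' => row 1
Rows:
  Row 0: "jn"
  Row 1: "flpo"
  Row 2: "mh"
First row length: 2

2


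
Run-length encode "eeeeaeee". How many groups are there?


Input: eeeeaeee
Scanning for consecutive runs:
  Group 1: 'e' x 4 (positions 0-3)
  Group 2: 'a' x 1 (positions 4-4)
  Group 3: 'e' x 3 (positions 5-7)
Total groups: 3

3


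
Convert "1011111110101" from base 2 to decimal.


Input: "1011111110101" in base 2
Positional expansion:
  Digit '1' (value 1) x 2^12 = 4096
  Digit '0' (value 0) x 2^11 = 0
  Digit '1' (value 1) x 2^10 = 1024
  Digit '1' (value 1) x 2^9 = 512
  Digit '1' (value 1) x 2^8 = 256
  Digit '1' (value 1) x 2^7 = 128
  Digit '1' (value 1) x 2^6 = 64
  Digit '1' (value 1) x 2^5 = 32
  Digit '1' (value 1) x 2^4 = 16
  Digit '0' (value 0) x 2^3 = 0
  Digit '1' (value 1) x 2^2 = 4
  Digit '0' (value 0) x 2^1 = 0
  Digit '1' (value 1) x 2^0 = 1
Sum = 6133

6133


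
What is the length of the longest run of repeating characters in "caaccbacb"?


Input: "caaccbacb"
Scanning for longest run:
  Position 1 ('a'): new char, reset run to 1
  Position 2 ('a'): continues run of 'a', length=2
  Position 3 ('c'): new char, reset run to 1
  Position 4 ('c'): continues run of 'c', length=2
  Position 5 ('b'): new char, reset run to 1
  Position 6 ('a'): new char, reset run to 1
  Position 7 ('c'): new char, reset run to 1
  Position 8 ('b'): new char, reset run to 1
Longest run: 'a' with length 2

2


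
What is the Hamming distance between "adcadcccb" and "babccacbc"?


Comparing "adcadcccb" and "babccacbc" position by position:
  Position 0: 'a' vs 'b' => differ
  Position 1: 'd' vs 'a' => differ
  Position 2: 'c' vs 'b' => differ
  Position 3: 'a' vs 'c' => differ
  Position 4: 'd' vs 'c' => differ
  Position 5: 'c' vs 'a' => differ
  Position 6: 'c' vs 'c' => same
  Position 7: 'c' vs 'b' => differ
  Position 8: 'b' vs 'c' => differ
Total differences (Hamming distance): 8

8


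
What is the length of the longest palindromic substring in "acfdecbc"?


Input: "acfdecbc"
Checking substrings for palindromes:
  [5:8] "cbc" (len 3) => palindrome
Longest palindromic substring: "cbc" with length 3

3


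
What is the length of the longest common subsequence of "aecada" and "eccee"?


LCS of "aecada" and "eccee"
DP table:
           e    c    c    e    e
      0    0    0    0    0    0
  a   0    0    0    0    0    0
  e   0    1    1    1    1    1
  c   0    1    2    2    2    2
  a   0    1    2    2    2    2
  d   0    1    2    2    2    2
  a   0    1    2    2    2    2
LCS length = dp[6][5] = 2

2


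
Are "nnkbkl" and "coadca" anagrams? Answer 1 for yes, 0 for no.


Strings: "nnkbkl", "coadca"
Sorted first:  bkklnn
Sorted second: aaccdo
Differ at position 0: 'b' vs 'a' => not anagrams

0


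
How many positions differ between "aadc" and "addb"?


Comparing "aadc" and "addb" position by position:
  Position 0: 'a' vs 'a' => same
  Position 1: 'a' vs 'd' => DIFFER
  Position 2: 'd' vs 'd' => same
  Position 3: 'c' vs 'b' => DIFFER
Positions that differ: 2

2


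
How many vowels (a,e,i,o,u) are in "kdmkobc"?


Input: kdmkobc
Checking each character:
  'k' at position 0: consonant
  'd' at position 1: consonant
  'm' at position 2: consonant
  'k' at position 3: consonant
  'o' at position 4: vowel (running total: 1)
  'b' at position 5: consonant
  'c' at position 6: consonant
Total vowels: 1

1


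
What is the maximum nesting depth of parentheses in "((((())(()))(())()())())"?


Input: "((((())(()))(())()())())"
Tracking depth:
  Position 0 '(': depth becomes 1
  Position 1 '(': depth becomes 2
  Position 2 '(': depth becomes 3
  Position 3 '(': depth becomes 4
  Position 4 '(': depth becomes 5
  Position 5 ')': depth becomes 4
  Position 6 ')': depth becomes 3
  Position 7 '(': depth becomes 4
  Position 8 '(': depth becomes 5
  Position 9 ')': depth becomes 4
  Position 10 ')': depth becomes 3
  Position 11 ')': depth becomes 2
  Position 12 '(': depth becomes 3
  Position 13 '(': depth becomes 4
  Position 14 ')': depth becomes 3
  Position 15 ')': depth becomes 2
  Position 16 '(': depth becomes 3
  Position 17 ')': depth becomes 2
  Position 18 '(': depth becomes 3
  Position 19 ')': depth becomes 2
  Position 20 ')': depth becomes 1
  Position 21 '(': depth becomes 2
  Position 22 ')': depth becomes 1
  Position 23 ')': depth becomes 0
Maximum depth reached: 5

5


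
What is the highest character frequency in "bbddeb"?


Input: bbddeb
Character counts:
  'b': 3
  'd': 2
  'e': 1
Maximum frequency: 3

3


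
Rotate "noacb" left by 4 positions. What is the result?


Input: "noacb", rotate left by 4
First 4 characters: "noac"
Remaining characters: "b"
Concatenate remaining + first: "b" + "noac" = "bnoac"

bnoac


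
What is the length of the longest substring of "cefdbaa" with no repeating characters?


Input: "cefdbaa"
Sliding window (track last position of each char):
  Position 0 ('c'): window [0,0] length 1 -- new best
  Position 1 ('e'): window [0,1] length 2 -- new best
  Position 2 ('f'): window [0,2] length 3 -- new best
  Position 3 ('d'): window [0,3] length 4 -- new best
  Position 4 ('b'): window [0,4] length 5 -- new best
  Position 5 ('a'): window [0,5] length 6 -- new best
  Position 6 ('a'): repeat (last at 5), move window start to 6
  Position 6 ('a'): window [6,6] length 1
Longest substring with no repeats: "cefdba" with length 6

6


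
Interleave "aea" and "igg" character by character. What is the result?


Interleaving "aea" and "igg":
  Position 0: 'a' from first, 'i' from second => "ai"
  Position 1: 'e' from first, 'g' from second => "eg"
  Position 2: 'a' from first, 'g' from second => "ag"
Result: aiegag

aiegag


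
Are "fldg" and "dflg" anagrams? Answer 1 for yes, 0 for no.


Strings: "fldg", "dflg"
Sorted first:  dfgl
Sorted second: dfgl
Sorted forms match => anagrams

1


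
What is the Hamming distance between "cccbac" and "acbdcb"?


Comparing "cccbac" and "acbdcb" position by position:
  Position 0: 'c' vs 'a' => differ
  Position 1: 'c' vs 'c' => same
  Position 2: 'c' vs 'b' => differ
  Position 3: 'b' vs 'd' => differ
  Position 4: 'a' vs 'c' => differ
  Position 5: 'c' vs 'b' => differ
Total differences (Hamming distance): 5

5


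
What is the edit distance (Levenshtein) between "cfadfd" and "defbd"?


Computing edit distance: "cfadfd" -> "defbd"
DP table:
           d    e    f    b    d
      0    1    2    3    4    5
  c   1    1    2    3    4    5
  f   2    2    2    2    3    4
  a   3    3    3    3    3    4
  d   4    3    4    4    4    3
  f   5    4    4    4    5    4
  d   6    5    5    5    5    5
Edit distance = dp[6][5] = 5

5


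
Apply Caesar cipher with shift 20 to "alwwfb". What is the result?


Caesar cipher: shift "alwwfb" by 20
  'a' (pos 0) + 20 = pos 20 = 'u'
  'l' (pos 11) + 20 = pos 5 = 'f'
  'w' (pos 22) + 20 = pos 16 = 'q'
  'w' (pos 22) + 20 = pos 16 = 'q'
  'f' (pos 5) + 20 = pos 25 = 'z'
  'b' (pos 1) + 20 = pos 21 = 'v'
Result: ufqqzv

ufqqzv


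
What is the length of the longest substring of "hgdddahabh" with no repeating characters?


Input: "hgdddahabh"
Sliding window (track last position of each char):
  Position 0 ('h'): window [0,0] length 1 -- new best
  Position 1 ('g'): window [0,1] length 2 -- new best
  Position 2 ('d'): window [0,2] length 3 -- new best
  Position 3 ('d'): repeat (last at 2), move window start to 3
  Position 3 ('d'): window [3,3] length 1
  Position 4 ('d'): repeat (last at 3), move window start to 4
  Position 4 ('d'): window [4,4] length 1
  Position 5 ('a'): window [4,5] length 2
  Position 6 ('h'): window [4,6] length 3
  Position 7 ('a'): repeat (last at 5), move window start to 6
  Position 7 ('a'): window [6,7] length 2
  Position 8 ('b'): window [6,8] length 3
  Position 9 ('h'): repeat (last at 6), move window start to 7
  Position 9 ('h'): window [7,9] length 3
Longest substring with no repeats: "hgd" with length 3

3


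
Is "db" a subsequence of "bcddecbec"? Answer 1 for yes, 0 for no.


Check if "db" is a subsequence of "bcddecbec"
Greedy scan:
  Position 0 ('b'): no match needed
  Position 1 ('c'): no match needed
  Position 2 ('d'): matches sub[0] = 'd'
  Position 3 ('d'): no match needed
  Position 4 ('e'): no match needed
  Position 5 ('c'): no match needed
  Position 6 ('b'): matches sub[1] = 'b'
  Position 7 ('e'): no match needed
  Position 8 ('c'): no match needed
All 2 characters matched => is a subsequence

1


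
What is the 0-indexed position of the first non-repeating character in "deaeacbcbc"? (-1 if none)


Input: deaeacbcbc
Character frequencies:
  'a': 2
  'b': 2
  'c': 3
  'd': 1
  'e': 2
Scanning left to right for freq == 1:
  Position 0 ('d'): unique! => answer = 0

0


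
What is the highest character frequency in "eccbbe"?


Input: eccbbe
Character counts:
  'b': 2
  'c': 2
  'e': 2
Maximum frequency: 2

2


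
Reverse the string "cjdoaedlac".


Input: cjdoaedlac
Reading characters right to left:
  Position 9: 'c'
  Position 8: 'a'
  Position 7: 'l'
  Position 6: 'd'
  Position 5: 'e'
  Position 4: 'a'
  Position 3: 'o'
  Position 2: 'd'
  Position 1: 'j'
  Position 0: 'c'
Reversed: caldeaodjc

caldeaodjc


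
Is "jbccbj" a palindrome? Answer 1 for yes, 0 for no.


Input: jbccbj
Reversed: jbccbj
  Compare pos 0 ('j') with pos 5 ('j'): match
  Compare pos 1 ('b') with pos 4 ('b'): match
  Compare pos 2 ('c') with pos 3 ('c'): match
Result: palindrome

1


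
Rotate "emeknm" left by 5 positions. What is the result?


Input: "emeknm", rotate left by 5
First 5 characters: "emekn"
Remaining characters: "m"
Concatenate remaining + first: "m" + "emekn" = "memekn"

memekn


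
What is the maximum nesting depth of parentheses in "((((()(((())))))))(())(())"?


Input: "((((()(((())))))))(())(())"
Tracking depth:
  Position 0 '(': depth becomes 1
  Position 1 '(': depth becomes 2
  Position 2 '(': depth becomes 3
  Position 3 '(': depth becomes 4
  Position 4 '(': depth becomes 5
  Position 5 ')': depth becomes 4
  Position 6 '(': depth becomes 5
  Position 7 '(': depth becomes 6
  Position 8 '(': depth becomes 7
  Position 9 '(': depth becomes 8
  Position 10 ')': depth becomes 7
  Position 11 ')': depth becomes 6
  Position 12 ')': depth becomes 5
  Position 13 ')': depth becomes 4
  Position 14 ')': depth becomes 3
  Position 15 ')': depth becomes 2
  Position 16 ')': depth becomes 1
  Position 17 ')': depth becomes 0
  Position 18 '(': depth becomes 1
  Position 19 '(': depth becomes 2
  Position 20 ')': depth becomes 1
  Position 21 ')': depth becomes 0
  Position 22 '(': depth becomes 1
  Position 23 '(': depth becomes 2
  Position 24 ')': depth becomes 1
  Position 25 ')': depth becomes 0
Maximum depth reached: 8

8


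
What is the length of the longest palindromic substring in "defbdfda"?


Input: "defbdfda"
Checking substrings for palindromes:
  [4:7] "dfd" (len 3) => palindrome
Longest palindromic substring: "dfd" with length 3

3


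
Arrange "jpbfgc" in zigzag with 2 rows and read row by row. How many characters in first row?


Zigzag "jpbfgc" into 2 rows:
Placing characters:
  'j' => row 0
  'p' => row 1
  'b' => row 0
  'f' => row 1
  'g' => row 0
  'c' => row 1
Rows:
  Row 0: "jbg"
  Row 1: "pfc"
First row length: 3

3


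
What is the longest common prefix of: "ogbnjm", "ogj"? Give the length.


Words: ogbnjm, ogj
  Position 0: all 'o' => match
  Position 1: all 'g' => match
  Position 2: ('b', 'j') => mismatch, stop
LCP = "og" (length 2)

2


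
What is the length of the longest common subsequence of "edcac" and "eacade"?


LCS of "edcac" and "eacade"
DP table:
           e    a    c    a    d    e
      0    0    0    0    0    0    0
  e   0    1    1    1    1    1    1
  d   0    1    1    1    1    2    2
  c   0    1    1    2    2    2    2
  a   0    1    2    2    3    3    3
  c   0    1    2    3    3    3    3
LCS length = dp[5][6] = 3

3


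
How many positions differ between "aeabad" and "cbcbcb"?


Comparing "aeabad" and "cbcbcb" position by position:
  Position 0: 'a' vs 'c' => DIFFER
  Position 1: 'e' vs 'b' => DIFFER
  Position 2: 'a' vs 'c' => DIFFER
  Position 3: 'b' vs 'b' => same
  Position 4: 'a' vs 'c' => DIFFER
  Position 5: 'd' vs 'b' => DIFFER
Positions that differ: 5

5


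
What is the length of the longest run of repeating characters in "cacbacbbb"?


Input: "cacbacbbb"
Scanning for longest run:
  Position 1 ('a'): new char, reset run to 1
  Position 2 ('c'): new char, reset run to 1
  Position 3 ('b'): new char, reset run to 1
  Position 4 ('a'): new char, reset run to 1
  Position 5 ('c'): new char, reset run to 1
  Position 6 ('b'): new char, reset run to 1
  Position 7 ('b'): continues run of 'b', length=2
  Position 8 ('b'): continues run of 'b', length=3
Longest run: 'b' with length 3

3


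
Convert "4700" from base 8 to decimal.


Input: "4700" in base 8
Positional expansion:
  Digit '4' (value 4) x 8^3 = 2048
  Digit '7' (value 7) x 8^2 = 448
  Digit '0' (value 0) x 8^1 = 0
  Digit '0' (value 0) x 8^0 = 0
Sum = 2496

2496


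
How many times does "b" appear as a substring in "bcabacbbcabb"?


Searching for "b" in "bcabacbbcabb"
Scanning each position:
  Position 0: "b" => MATCH
  Position 1: "c" => no
  Position 2: "a" => no
  Position 3: "b" => MATCH
  Position 4: "a" => no
  Position 5: "c" => no
  Position 6: "b" => MATCH
  Position 7: "b" => MATCH
  Position 8: "c" => no
  Position 9: "a" => no
  Position 10: "b" => MATCH
  Position 11: "b" => MATCH
Total occurrences: 6

6


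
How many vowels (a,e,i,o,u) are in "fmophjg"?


Input: fmophjg
Checking each character:
  'f' at position 0: consonant
  'm' at position 1: consonant
  'o' at position 2: vowel (running total: 1)
  'p' at position 3: consonant
  'h' at position 4: consonant
  'j' at position 5: consonant
  'g' at position 6: consonant
Total vowels: 1

1


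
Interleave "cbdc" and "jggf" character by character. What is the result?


Interleaving "cbdc" and "jggf":
  Position 0: 'c' from first, 'j' from second => "cj"
  Position 1: 'b' from first, 'g' from second => "bg"
  Position 2: 'd' from first, 'g' from second => "dg"
  Position 3: 'c' from first, 'f' from second => "cf"
Result: cjbgdgcf

cjbgdgcf


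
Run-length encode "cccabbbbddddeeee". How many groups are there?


Input: cccabbbbddddeeee
Scanning for consecutive runs:
  Group 1: 'c' x 3 (positions 0-2)
  Group 2: 'a' x 1 (positions 3-3)
  Group 3: 'b' x 4 (positions 4-7)
  Group 4: 'd' x 4 (positions 8-11)
  Group 5: 'e' x 4 (positions 12-15)
Total groups: 5

5


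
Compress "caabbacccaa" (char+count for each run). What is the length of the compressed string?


Input: caabbacccaa
Runs:
  'c' x 1 => "c1"
  'a' x 2 => "a2"
  'b' x 2 => "b2"
  'a' x 1 => "a1"
  'c' x 3 => "c3"
  'a' x 2 => "a2"
Compressed: "c1a2b2a1c3a2"
Compressed length: 12

12


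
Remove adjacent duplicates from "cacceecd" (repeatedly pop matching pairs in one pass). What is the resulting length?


Input: cacceecd
Stack-based adjacent duplicate removal:
  Read 'c': push. Stack: c
  Read 'a': push. Stack: ca
  Read 'c': push. Stack: cac
  Read 'c': matches stack top 'c' => pop. Stack: ca
  Read 'e': push. Stack: cae
  Read 'e': matches stack top 'e' => pop. Stack: ca
  Read 'c': push. Stack: cac
  Read 'd': push. Stack: cacd
Final stack: "cacd" (length 4)

4


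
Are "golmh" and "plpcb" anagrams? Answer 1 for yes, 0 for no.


Strings: "golmh", "plpcb"
Sorted first:  ghlmo
Sorted second: bclpp
Differ at position 0: 'g' vs 'b' => not anagrams

0


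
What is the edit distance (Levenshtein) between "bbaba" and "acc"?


Computing edit distance: "bbaba" -> "acc"
DP table:
           a    c    c
      0    1    2    3
  b   1    1    2    3
  b   2    2    2    3
  a   3    2    3    3
  b   4    3    3    4
  a   5    4    4    4
Edit distance = dp[5][3] = 4

4


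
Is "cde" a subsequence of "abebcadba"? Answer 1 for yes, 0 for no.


Check if "cde" is a subsequence of "abebcadba"
Greedy scan:
  Position 0 ('a'): no match needed
  Position 1 ('b'): no match needed
  Position 2 ('e'): no match needed
  Position 3 ('b'): no match needed
  Position 4 ('c'): matches sub[0] = 'c'
  Position 5 ('a'): no match needed
  Position 6 ('d'): matches sub[1] = 'd'
  Position 7 ('b'): no match needed
  Position 8 ('a'): no match needed
Only matched 2/3 characters => not a subsequence

0


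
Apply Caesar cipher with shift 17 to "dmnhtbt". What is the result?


Caesar cipher: shift "dmnhtbt" by 17
  'd' (pos 3) + 17 = pos 20 = 'u'
  'm' (pos 12) + 17 = pos 3 = 'd'
  'n' (pos 13) + 17 = pos 4 = 'e'
  'h' (pos 7) + 17 = pos 24 = 'y'
  't' (pos 19) + 17 = pos 10 = 'k'
  'b' (pos 1) + 17 = pos 18 = 's'
  't' (pos 19) + 17 = pos 10 = 'k'
Result: udeyksk

udeyksk


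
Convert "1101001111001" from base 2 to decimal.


Input: "1101001111001" in base 2
Positional expansion:
  Digit '1' (value 1) x 2^12 = 4096
  Digit '1' (value 1) x 2^11 = 2048
  Digit '0' (value 0) x 2^10 = 0
  Digit '1' (value 1) x 2^9 = 512
  Digit '0' (value 0) x 2^8 = 0
  Digit '0' (value 0) x 2^7 = 0
  Digit '1' (value 1) x 2^6 = 64
  Digit '1' (value 1) x 2^5 = 32
  Digit '1' (value 1) x 2^4 = 16
  Digit '1' (value 1) x 2^3 = 8
  Digit '0' (value 0) x 2^2 = 0
  Digit '0' (value 0) x 2^1 = 0
  Digit '1' (value 1) x 2^0 = 1
Sum = 6777

6777


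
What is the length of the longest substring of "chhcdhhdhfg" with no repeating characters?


Input: "chhcdhhdhfg"
Sliding window (track last position of each char):
  Position 0 ('c'): window [0,0] length 1 -- new best
  Position 1 ('h'): window [0,1] length 2 -- new best
  Position 2 ('h'): repeat (last at 1), move window start to 2
  Position 2 ('h'): window [2,2] length 1
  Position 3 ('c'): window [2,3] length 2
  Position 4 ('d'): window [2,4] length 3 -- new best
  Position 5 ('h'): repeat (last at 2), move window start to 3
  Position 5 ('h'): window [3,5] length 3
  Position 6 ('h'): repeat (last at 5), move window start to 6
  Position 6 ('h'): window [6,6] length 1
  Position 7 ('d'): window [6,7] length 2
  Position 8 ('h'): repeat (last at 6), move window start to 7
  Position 8 ('h'): window [7,8] length 2
  Position 9 ('f'): window [7,9] length 3
  Position 10 ('g'): window [7,10] length 4 -- new best
Longest substring with no repeats: "dhfg" with length 4

4


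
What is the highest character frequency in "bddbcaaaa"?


Input: bddbcaaaa
Character counts:
  'a': 4
  'b': 2
  'c': 1
  'd': 2
Maximum frequency: 4

4


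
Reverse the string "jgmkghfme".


Input: jgmkghfme
Reading characters right to left:
  Position 8: 'e'
  Position 7: 'm'
  Position 6: 'f'
  Position 5: 'h'
  Position 4: 'g'
  Position 3: 'k'
  Position 2: 'm'
  Position 1: 'g'
  Position 0: 'j'
Reversed: emfhgkmgj

emfhgkmgj


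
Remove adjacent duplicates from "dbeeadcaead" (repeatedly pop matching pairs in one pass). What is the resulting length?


Input: dbeeadcaead
Stack-based adjacent duplicate removal:
  Read 'd': push. Stack: d
  Read 'b': push. Stack: db
  Read 'e': push. Stack: dbe
  Read 'e': matches stack top 'e' => pop. Stack: db
  Read 'a': push. Stack: dba
  Read 'd': push. Stack: dbad
  Read 'c': push. Stack: dbadc
  Read 'a': push. Stack: dbadca
  Read 'e': push. Stack: dbadcae
  Read 'a': push. Stack: dbadcaea
  Read 'd': push. Stack: dbadcaead
Final stack: "dbadcaead" (length 9)

9


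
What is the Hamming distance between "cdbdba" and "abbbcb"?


Comparing "cdbdba" and "abbbcb" position by position:
  Position 0: 'c' vs 'a' => differ
  Position 1: 'd' vs 'b' => differ
  Position 2: 'b' vs 'b' => same
  Position 3: 'd' vs 'b' => differ
  Position 4: 'b' vs 'c' => differ
  Position 5: 'a' vs 'b' => differ
Total differences (Hamming distance): 5

5


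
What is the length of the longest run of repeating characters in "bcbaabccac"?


Input: "bcbaabccac"
Scanning for longest run:
  Position 1 ('c'): new char, reset run to 1
  Position 2 ('b'): new char, reset run to 1
  Position 3 ('a'): new char, reset run to 1
  Position 4 ('a'): continues run of 'a', length=2
  Position 5 ('b'): new char, reset run to 1
  Position 6 ('c'): new char, reset run to 1
  Position 7 ('c'): continues run of 'c', length=2
  Position 8 ('a'): new char, reset run to 1
  Position 9 ('c'): new char, reset run to 1
Longest run: 'a' with length 2

2


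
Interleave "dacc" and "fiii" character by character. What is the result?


Interleaving "dacc" and "fiii":
  Position 0: 'd' from first, 'f' from second => "df"
  Position 1: 'a' from first, 'i' from second => "ai"
  Position 2: 'c' from first, 'i' from second => "ci"
  Position 3: 'c' from first, 'i' from second => "ci"
Result: dfaicici

dfaicici


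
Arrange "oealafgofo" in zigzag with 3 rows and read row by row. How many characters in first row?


Zigzag "oealafgofo" into 3 rows:
Placing characters:
  'o' => row 0
  'e' => row 1
  'a' => row 2
  'l' => row 1
  'a' => row 0
  'f' => row 1
  'g' => row 2
  'o' => row 1
  'f' => row 0
  'o' => row 1
Rows:
  Row 0: "oaf"
  Row 1: "elfoo"
  Row 2: "ag"
First row length: 3

3


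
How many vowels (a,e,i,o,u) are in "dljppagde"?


Input: dljppagde
Checking each character:
  'd' at position 0: consonant
  'l' at position 1: consonant
  'j' at position 2: consonant
  'p' at position 3: consonant
  'p' at position 4: consonant
  'a' at position 5: vowel (running total: 1)
  'g' at position 6: consonant
  'd' at position 7: consonant
  'e' at position 8: vowel (running total: 2)
Total vowels: 2

2


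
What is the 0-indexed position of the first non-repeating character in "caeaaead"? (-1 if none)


Input: caeaaead
Character frequencies:
  'a': 4
  'c': 1
  'd': 1
  'e': 2
Scanning left to right for freq == 1:
  Position 0 ('c'): unique! => answer = 0

0


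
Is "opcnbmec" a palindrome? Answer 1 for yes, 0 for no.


Input: opcnbmec
Reversed: cembncpo
  Compare pos 0 ('o') with pos 7 ('c'): MISMATCH
  Compare pos 1 ('p') with pos 6 ('e'): MISMATCH
  Compare pos 2 ('c') with pos 5 ('m'): MISMATCH
  Compare pos 3 ('n') with pos 4 ('b'): MISMATCH
Result: not a palindrome

0


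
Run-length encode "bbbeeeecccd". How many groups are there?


Input: bbbeeeecccd
Scanning for consecutive runs:
  Group 1: 'b' x 3 (positions 0-2)
  Group 2: 'e' x 4 (positions 3-6)
  Group 3: 'c' x 3 (positions 7-9)
  Group 4: 'd' x 1 (positions 10-10)
Total groups: 4

4


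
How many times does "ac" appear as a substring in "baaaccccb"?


Searching for "ac" in "baaaccccb"
Scanning each position:
  Position 0: "ba" => no
  Position 1: "aa" => no
  Position 2: "aa" => no
  Position 3: "ac" => MATCH
  Position 4: "cc" => no
  Position 5: "cc" => no
  Position 6: "cc" => no
  Position 7: "cb" => no
Total occurrences: 1

1


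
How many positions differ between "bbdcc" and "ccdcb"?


Comparing "bbdcc" and "ccdcb" position by position:
  Position 0: 'b' vs 'c' => DIFFER
  Position 1: 'b' vs 'c' => DIFFER
  Position 2: 'd' vs 'd' => same
  Position 3: 'c' vs 'c' => same
  Position 4: 'c' vs 'b' => DIFFER
Positions that differ: 3

3


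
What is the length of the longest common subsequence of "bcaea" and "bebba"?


LCS of "bcaea" and "bebba"
DP table:
           b    e    b    b    a
      0    0    0    0    0    0
  b   0    1    1    1    1    1
  c   0    1    1    1    1    1
  a   0    1    1    1    1    2
  e   0    1    2    2    2    2
  a   0    1    2    2    2    3
LCS length = dp[5][5] = 3

3


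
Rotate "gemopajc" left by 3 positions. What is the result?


Input: "gemopajc", rotate left by 3
First 3 characters: "gem"
Remaining characters: "opajc"
Concatenate remaining + first: "opajc" + "gem" = "opajcgem"

opajcgem


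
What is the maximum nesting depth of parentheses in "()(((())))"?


Input: "()(((())))"
Tracking depth:
  Position 0 '(': depth becomes 1
  Position 1 ')': depth becomes 0
  Position 2 '(': depth becomes 1
  Position 3 '(': depth becomes 2
  Position 4 '(': depth becomes 3
  Position 5 '(': depth becomes 4
  Position 6 ')': depth becomes 3
  Position 7 ')': depth becomes 2
  Position 8 ')': depth becomes 1
  Position 9 ')': depth becomes 0
Maximum depth reached: 4

4


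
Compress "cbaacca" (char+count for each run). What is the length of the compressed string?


Input: cbaacca
Runs:
  'c' x 1 => "c1"
  'b' x 1 => "b1"
  'a' x 2 => "a2"
  'c' x 2 => "c2"
  'a' x 1 => "a1"
Compressed: "c1b1a2c2a1"
Compressed length: 10

10


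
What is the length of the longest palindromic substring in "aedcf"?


Input: "aedcf"
Checking substrings for palindromes:
  No multi-char palindromic substrings found
Longest palindromic substring: "a" with length 1

1


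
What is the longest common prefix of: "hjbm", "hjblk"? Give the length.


Words: hjbm, hjblk
  Position 0: all 'h' => match
  Position 1: all 'j' => match
  Position 2: all 'b' => match
  Position 3: ('m', 'l') => mismatch, stop
LCP = "hjb" (length 3)

3


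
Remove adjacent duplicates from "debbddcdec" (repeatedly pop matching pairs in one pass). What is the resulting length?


Input: debbddcdec
Stack-based adjacent duplicate removal:
  Read 'd': push. Stack: d
  Read 'e': push. Stack: de
  Read 'b': push. Stack: deb
  Read 'b': matches stack top 'b' => pop. Stack: de
  Read 'd': push. Stack: ded
  Read 'd': matches stack top 'd' => pop. Stack: de
  Read 'c': push. Stack: dec
  Read 'd': push. Stack: decd
  Read 'e': push. Stack: decde
  Read 'c': push. Stack: decdec
Final stack: "decdec" (length 6)

6


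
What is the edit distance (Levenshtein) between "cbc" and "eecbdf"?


Computing edit distance: "cbc" -> "eecbdf"
DP table:
           e    e    c    b    d    f
      0    1    2    3    4    5    6
  c   1    1    2    2    3    4    5
  b   2    2    2    3    2    3    4
  c   3    3    3    2    3    3    4
Edit distance = dp[3][6] = 4

4


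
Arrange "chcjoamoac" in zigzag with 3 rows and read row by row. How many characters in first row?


Zigzag "chcjoamoac" into 3 rows:
Placing characters:
  'c' => row 0
  'h' => row 1
  'c' => row 2
  'j' => row 1
  'o' => row 0
  'a' => row 1
  'm' => row 2
  'o' => row 1
  'a' => row 0
  'c' => row 1
Rows:
  Row 0: "coa"
  Row 1: "hjaoc"
  Row 2: "cm"
First row length: 3

3


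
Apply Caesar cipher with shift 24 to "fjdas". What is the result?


Caesar cipher: shift "fjdas" by 24
  'f' (pos 5) + 24 = pos 3 = 'd'
  'j' (pos 9) + 24 = pos 7 = 'h'
  'd' (pos 3) + 24 = pos 1 = 'b'
  'a' (pos 0) + 24 = pos 24 = 'y'
  's' (pos 18) + 24 = pos 16 = 'q'
Result: dhbyq

dhbyq


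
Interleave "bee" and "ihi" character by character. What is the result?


Interleaving "bee" and "ihi":
  Position 0: 'b' from first, 'i' from second => "bi"
  Position 1: 'e' from first, 'h' from second => "eh"
  Position 2: 'e' from first, 'i' from second => "ei"
Result: biehei

biehei


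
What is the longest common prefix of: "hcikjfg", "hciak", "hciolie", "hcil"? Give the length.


Words: hcikjfg, hciak, hciolie, hcil
  Position 0: all 'h' => match
  Position 1: all 'c' => match
  Position 2: all 'i' => match
  Position 3: ('k', 'a', 'o', 'l') => mismatch, stop
LCP = "hci" (length 3)

3


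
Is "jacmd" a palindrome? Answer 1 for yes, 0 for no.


Input: jacmd
Reversed: dmcaj
  Compare pos 0 ('j') with pos 4 ('d'): MISMATCH
  Compare pos 1 ('a') with pos 3 ('m'): MISMATCH
Result: not a palindrome

0


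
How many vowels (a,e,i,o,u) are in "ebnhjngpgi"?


Input: ebnhjngpgi
Checking each character:
  'e' at position 0: vowel (running total: 1)
  'b' at position 1: consonant
  'n' at position 2: consonant
  'h' at position 3: consonant
  'j' at position 4: consonant
  'n' at position 5: consonant
  'g' at position 6: consonant
  'p' at position 7: consonant
  'g' at position 8: consonant
  'i' at position 9: vowel (running total: 2)
Total vowels: 2

2
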